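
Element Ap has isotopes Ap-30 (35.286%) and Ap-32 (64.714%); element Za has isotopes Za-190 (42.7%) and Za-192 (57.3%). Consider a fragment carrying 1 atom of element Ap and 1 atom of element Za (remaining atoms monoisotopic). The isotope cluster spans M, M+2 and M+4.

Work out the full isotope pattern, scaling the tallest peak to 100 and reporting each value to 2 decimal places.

Element Ap pattern (n=1): 0.35286 : 0.64714
Element Za pattern (n=1): 0.4270 : 0.5730
Convolve the two distributions (both contribute in 2-u steps):
  M: 0.35286×0.4270 = 0.150671
  M+2: 0.35286×0.5730 + 0.64714×0.4270 = 0.478518
  M+4: 0.64714×0.5730 = 0.370811
Scale to base peak (0.478518) = 100: 31.49 : 100.00 : 77.49

31.49 : 100.00 : 77.49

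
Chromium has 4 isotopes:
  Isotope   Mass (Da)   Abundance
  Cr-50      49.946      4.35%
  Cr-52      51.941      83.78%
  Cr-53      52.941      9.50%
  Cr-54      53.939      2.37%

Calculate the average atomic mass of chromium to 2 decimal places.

The abundance-weighted mean is 0.0435 × 49.946 + 0.8378 × 51.941 + 0.0950 × 52.941 + 0.0237 × 53.939
= 2.1727 + 43.5162 + 5.0294 + 1.2784 = 51.9967 Da

52.00 Da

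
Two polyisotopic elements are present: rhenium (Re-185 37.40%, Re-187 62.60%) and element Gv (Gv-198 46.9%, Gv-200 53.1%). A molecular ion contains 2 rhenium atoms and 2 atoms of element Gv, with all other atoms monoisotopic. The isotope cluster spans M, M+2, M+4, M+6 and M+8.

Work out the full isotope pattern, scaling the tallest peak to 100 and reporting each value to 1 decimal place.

8.6 : 48.1 : 100.0 : 91.2 : 30.8

Rhenium pattern (n=2): 0.139876 : 0.468248 : 0.391876
Element Gv pattern (n=2): 0.219961 : 0.498078 : 0.281961
Convolve the two distributions (both contribute in 2-u steps):
  M: 0.139876×0.219961 = 0.030767
  M+2: 0.139876×0.498078 + 0.468248×0.219961 = 0.172665
  M+4: 0.139876×0.281961 + 0.468248×0.498078 + 0.391876×0.219961 = 0.358861
  M+6: 0.468248×0.281961 + 0.391876×0.498078 = 0.327212
  M+8: 0.391876×0.281961 = 0.110494
Scale to base peak (0.358861) = 100: 8.6 : 48.1 : 100.0 : 91.2 : 30.8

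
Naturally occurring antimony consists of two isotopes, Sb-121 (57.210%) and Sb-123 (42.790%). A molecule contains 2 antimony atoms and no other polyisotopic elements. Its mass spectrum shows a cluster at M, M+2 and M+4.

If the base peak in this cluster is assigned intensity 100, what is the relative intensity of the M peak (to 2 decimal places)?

66.85

(0.57210 + 0.42790)^2 gives M 0.3273, M+2 0.4896, M+4 0.1831; the largest is M+2.
P(M+2) = C(2,1) × 0.57210^1 × 0.42790^1 = 2 × 0.5721 × 0.4279 = 0.489603 (base)
P(M) = C(2,0) × 0.57210^2 × 0.42790^0 = 1 × 0.32729841 × 1.0000 = 0.327298
Relative intensity = 0.327298 / 0.489603 × 100 = 66.85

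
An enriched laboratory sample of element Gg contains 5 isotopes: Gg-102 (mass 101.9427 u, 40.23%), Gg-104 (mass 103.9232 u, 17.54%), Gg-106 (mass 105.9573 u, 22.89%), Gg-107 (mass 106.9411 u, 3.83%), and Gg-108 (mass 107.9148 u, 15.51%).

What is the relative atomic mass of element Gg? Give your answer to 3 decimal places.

Weight each isotope mass by its fractional abundance: 0.4023 × 101.9427 + 0.1754 × 103.9232 + 0.2289 × 105.9573 + 0.0383 × 106.9411 + 0.1551 × 107.9148
= 41.01155 + 18.22813 + 24.25363 + 4.09584 + 16.73759 = 104.32674 u

104.327 u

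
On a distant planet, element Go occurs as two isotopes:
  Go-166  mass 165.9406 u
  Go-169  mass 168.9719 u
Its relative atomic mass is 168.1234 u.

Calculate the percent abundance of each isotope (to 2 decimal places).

Go-166: 27.99%, Go-169: 72.01%

Let x be the fractional abundance of Go-166; then Go-169 has abundance 1 − x.
165.9406·x + 168.9719·(1 − x) = 168.1234
(165.9406 − 168.9719)·x = 168.1234 − 168.9719
x = -0.8485 / -3.0313 = 0.27991 → 27.99% Go-166, 72.01% Go-169.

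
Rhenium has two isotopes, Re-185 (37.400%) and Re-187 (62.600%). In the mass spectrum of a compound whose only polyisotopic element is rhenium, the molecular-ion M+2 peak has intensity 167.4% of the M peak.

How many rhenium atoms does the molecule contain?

For n independent Re atoms, I(M+2)/I(M) = n · (abundance Re-187) / (abundance Re-185) = n · 0.62600/0.37400.
n = 1.674 × 0.37400/0.62600 = 1.00 ≈ 1

1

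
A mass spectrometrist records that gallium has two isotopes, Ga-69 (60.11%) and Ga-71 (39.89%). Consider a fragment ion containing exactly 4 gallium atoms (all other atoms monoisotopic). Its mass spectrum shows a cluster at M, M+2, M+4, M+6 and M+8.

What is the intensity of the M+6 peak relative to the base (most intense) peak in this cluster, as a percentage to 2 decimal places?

44.04%

Binomial terms of (0.6011 + 0.3989)^4: M 0.1306, M+2 0.3465, M+4 0.3450, M+6 0.1526, M+8 0.0253 → M+2 is the base peak.
P(M+2) = C(4,1) × 0.6011^3 × 0.3989^1 = 4 × 0.21719018 × 0.3989 = 0.346549 (base)
P(M+6) = C(4,3) × 0.6011^1 × 0.3989^3 = 4 × 0.6011 × 0.06347345 = 0.152616
Relative intensity = 0.152616 / 0.346549 × 100 = 44.04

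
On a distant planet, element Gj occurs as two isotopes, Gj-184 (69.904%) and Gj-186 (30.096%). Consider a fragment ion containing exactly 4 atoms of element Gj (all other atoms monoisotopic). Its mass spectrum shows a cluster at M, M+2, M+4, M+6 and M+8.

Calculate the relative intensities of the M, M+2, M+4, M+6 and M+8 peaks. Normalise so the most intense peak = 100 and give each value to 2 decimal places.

Each Gj atom is independently Gj-184 (p = 0.69904) or Gj-186 (q = 0.30096); the cluster is the binomial expansion (p + q)^4.
P(M) = 0.69904^4 = 0.238786
P(M+2) = 4 × 0.69904^3 × 0.30096^1 = 0.411221
P(M+4) = 6 × 0.69904^2 × 0.30096^2 = 0.265566
P(M+6) = 4 × 0.69904^1 × 0.30096^3 = 0.076223
P(M+8) = 0.30096^4 = 0.008204
The M+2 peak is largest (0.411221); scaling to 100 gives 58.07 : 100.00 : 64.58 : 18.54 : 2.00.

58.07 : 100.00 : 64.58 : 18.54 : 2.00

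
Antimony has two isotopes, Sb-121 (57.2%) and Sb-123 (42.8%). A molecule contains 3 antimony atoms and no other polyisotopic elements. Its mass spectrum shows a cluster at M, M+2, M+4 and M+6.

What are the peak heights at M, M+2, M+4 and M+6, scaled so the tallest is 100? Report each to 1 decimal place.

44.5 : 100.0 : 74.8 : 18.7

Expanding (0.572 + 0.428)^3:
P(M) = 0.572^3 = 0.187149
P(M+2) = 3 × 0.572^2 × 0.428^1 = 0.420104
P(M+4) = 3 × 0.572^1 × 0.428^2 = 0.314344
P(M+6) = 0.428^3 = 0.078403
The M+2 peak is largest (0.420104); scaling to 100 gives 44.5 : 100.0 : 74.8 : 18.7.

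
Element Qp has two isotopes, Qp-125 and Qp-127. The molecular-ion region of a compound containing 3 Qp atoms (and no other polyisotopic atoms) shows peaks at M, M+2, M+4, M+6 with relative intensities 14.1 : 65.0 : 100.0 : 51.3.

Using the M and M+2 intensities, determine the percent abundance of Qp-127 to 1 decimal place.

If p is the fraction of Qp that is Qp-125, then I(M+2)/I(M) = [C(3,1)·p^2·(1−p)] / p^3 = 3·(1−p)/p = 65.0/14.1 = 4.6099
(1−p)/p = 4.6099/3 = 1.5366  ⇒  p = 1/(1 + 1.5366) = 0.3942
Qp-125: 39.4%, Qp-127: 60.6%.

60.6%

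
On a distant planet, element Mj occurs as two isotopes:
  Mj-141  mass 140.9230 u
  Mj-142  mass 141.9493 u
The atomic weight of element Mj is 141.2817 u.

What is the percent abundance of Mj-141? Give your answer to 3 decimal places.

65.049%

With x = fraction of Mj-141 (so Mj-142 is 1 − x):
140.9230·x + 141.9493·(1 − x) = 141.2817
(140.9230 − 141.9493)·x = 141.2817 − 141.9493
x = -0.6676 / -1.0263 = 0.65049 → 65.049% Mj-141, 34.951% Mj-142.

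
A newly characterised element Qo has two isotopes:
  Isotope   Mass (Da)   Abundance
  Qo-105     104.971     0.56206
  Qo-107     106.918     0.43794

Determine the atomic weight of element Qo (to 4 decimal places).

Weight each isotope mass by its fractional abundance: 0.56206 × 104.971 + 0.43794 × 106.918
= 59.00000 + 46.82367 = 105.82367 Da

105.8237 Da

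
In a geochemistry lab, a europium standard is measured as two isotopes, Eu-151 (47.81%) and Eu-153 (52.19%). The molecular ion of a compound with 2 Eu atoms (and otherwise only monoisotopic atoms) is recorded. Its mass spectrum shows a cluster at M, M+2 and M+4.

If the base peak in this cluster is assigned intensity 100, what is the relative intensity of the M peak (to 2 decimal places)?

45.80

Term probabilities: M 0.2286, M+2 0.4990, M+4 0.2724. Base peak = M+2.
P(M+2) = C(2,1) × 0.4781^1 × 0.5219^1 = 2 × 0.4781 × 0.5219 = 0.499041 (base)
P(M) = C(2,0) × 0.4781^2 × 0.5219^0 = 1 × 0.22857961 × 1.0000 = 0.228580
Relative intensity = 0.228580 / 0.499041 × 100 = 45.80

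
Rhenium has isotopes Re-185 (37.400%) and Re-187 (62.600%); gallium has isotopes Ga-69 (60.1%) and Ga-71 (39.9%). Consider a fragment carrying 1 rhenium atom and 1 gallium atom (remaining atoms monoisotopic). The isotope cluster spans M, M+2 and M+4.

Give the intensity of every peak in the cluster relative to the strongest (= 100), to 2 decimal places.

42.78 : 100.00 : 47.54

Rhenium pattern (n=1): 0.3740 : 0.6260
Gallium pattern (n=1): 0.6010 : 0.3990
Convolve the two distributions (both contribute in 2-u steps):
  M: 0.3740×0.6010 = 0.224774
  M+2: 0.3740×0.3990 + 0.6260×0.6010 = 0.525452
  M+4: 0.6260×0.3990 = 0.249774
Scale to base peak (0.525452) = 100: 42.78 : 100.00 : 47.54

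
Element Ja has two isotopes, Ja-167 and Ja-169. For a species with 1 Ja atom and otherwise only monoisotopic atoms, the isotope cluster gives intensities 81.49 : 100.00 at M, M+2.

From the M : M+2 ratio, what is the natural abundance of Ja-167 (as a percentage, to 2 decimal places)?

44.90%

If p is the fraction of Ja that is Ja-167, then I(M+2)/I(M) = [C(1,1)·p^0·(1−p)] / p^1 = 1·(1−p)/p = 100.00/81.49 = 1.2271
(1−p)/p = 1.2271/1 = 1.2271  ⇒  p = 1/(1 + 1.2271) = 0.4490
Ja-167: 44.90%, Ja-169: 55.10%.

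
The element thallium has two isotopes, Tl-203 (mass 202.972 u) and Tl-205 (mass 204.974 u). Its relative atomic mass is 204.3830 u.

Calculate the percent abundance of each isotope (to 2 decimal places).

Tl-203: 29.52%, Tl-205: 70.48%

With x = fraction of Tl-203 (so Tl-205 is 1 − x):
202.972·x + 204.974·(1 − x) = 204.3830
(202.972 − 204.974)·x = 204.3830 − 204.974
x = -0.5910 / -2.002 = 0.29520 → 29.52% Tl-203, 70.48% Tl-205.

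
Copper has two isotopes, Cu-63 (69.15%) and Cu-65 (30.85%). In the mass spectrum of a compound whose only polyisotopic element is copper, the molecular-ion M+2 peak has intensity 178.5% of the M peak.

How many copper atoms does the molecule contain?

The M+2/M ratio from n Cu atoms is n · q/p = n · 0.3085/0.6915.
n = 1.785 × 0.6915/0.3085 = 4.00 ≈ 4

4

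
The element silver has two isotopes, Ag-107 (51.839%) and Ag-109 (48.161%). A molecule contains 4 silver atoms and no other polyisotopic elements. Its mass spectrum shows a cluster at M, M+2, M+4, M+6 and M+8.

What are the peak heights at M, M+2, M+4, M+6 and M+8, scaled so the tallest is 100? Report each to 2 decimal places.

Each Ag atom is independently Ag-107 (p = 0.51839) or Ag-109 (q = 0.48161); the cluster is the binomial expansion (p + q)^4.
P(M) = 0.51839^4 = 0.072215
P(M+2) = 4 × 0.51839^3 × 0.48161^1 = 0.268365
P(M+4) = 6 × 0.51839^2 × 0.48161^2 = 0.373986
P(M+6) = 4 × 0.51839^1 × 0.48161^3 = 0.231634
P(M+8) = 0.48161^4 = 0.053800
The M+4 peak is largest (0.373986); scaling to 100 gives 19.31 : 71.76 : 100.00 : 61.94 : 14.39.

19.31 : 71.76 : 100.00 : 61.94 : 14.39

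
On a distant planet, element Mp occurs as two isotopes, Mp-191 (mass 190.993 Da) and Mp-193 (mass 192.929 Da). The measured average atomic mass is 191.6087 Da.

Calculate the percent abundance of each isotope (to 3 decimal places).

With x = fraction of Mp-191 (so Mp-193 is 1 − x):
190.993·x + 192.929·(1 − x) = 191.6087
(190.993 − 192.929)·x = 191.6087 − 192.929
x = -1.3203 / -1.936 = 0.68197 → 68.197% Mp-191, 31.803% Mp-193.

Mp-191: 68.197%, Mp-193: 31.803%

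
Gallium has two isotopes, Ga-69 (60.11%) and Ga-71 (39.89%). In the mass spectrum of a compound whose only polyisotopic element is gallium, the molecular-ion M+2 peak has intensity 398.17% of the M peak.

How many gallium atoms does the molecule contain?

6

For n independent Ga atoms, I(M+2)/I(M) = n · (abundance Ga-71) / (abundance Ga-69) = n · 0.3989/0.6011.
n = 3.9817 × 0.6011/0.3989 = 6.00 ≈ 6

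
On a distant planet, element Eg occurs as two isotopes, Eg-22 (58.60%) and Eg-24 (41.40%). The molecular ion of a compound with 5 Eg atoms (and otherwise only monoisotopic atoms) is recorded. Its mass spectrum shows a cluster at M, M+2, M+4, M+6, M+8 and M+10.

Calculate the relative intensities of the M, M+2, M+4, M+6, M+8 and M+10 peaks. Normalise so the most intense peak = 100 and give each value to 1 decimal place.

Expanding (0.5860 + 0.4140)^5:
P(M) = 0.5860^5 = 0.069102
P(M+2) = 5 × 0.5860^4 × 0.4140^1 = 0.244096
P(M+4) = 10 × 0.5860^3 × 0.4140^2 = 0.344900
P(M+6) = 10 × 0.5860^2 × 0.4140^3 = 0.243667
P(M+8) = 5 × 0.5860^1 × 0.4140^4 = 0.086073
P(M+10) = 0.4140^5 = 0.012162
The M+4 peak is largest (0.344900); scaling to 100 gives 20.0 : 70.8 : 100.0 : 70.6 : 25.0 : 3.5.

20.0 : 70.8 : 100.0 : 70.6 : 25.0 : 3.5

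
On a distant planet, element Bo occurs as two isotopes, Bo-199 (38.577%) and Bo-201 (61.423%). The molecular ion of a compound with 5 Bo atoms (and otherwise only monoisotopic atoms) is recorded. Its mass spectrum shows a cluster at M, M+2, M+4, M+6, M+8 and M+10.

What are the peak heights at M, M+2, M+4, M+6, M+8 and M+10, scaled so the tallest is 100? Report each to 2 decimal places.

The 5 Bo atoms are independent, so intensities follow the terms of (0.38577 + 0.61423)^5.
P(M) = 0.38577^5 = 0.008544
P(M+2) = 5 × 0.38577^4 × 0.61423^1 = 0.068017
P(M+4) = 10 × 0.38577^3 × 0.61423^2 = 0.216594
P(M+6) = 10 × 0.38577^2 × 0.61423^3 = 0.344866
P(M+8) = 5 × 0.38577^1 × 0.61423^4 = 0.274551
P(M+10) = 0.61423^5 = 0.087429
The M+6 peak is largest (0.344866); scaling to 100 gives 2.48 : 19.72 : 62.81 : 100.00 : 79.61 : 25.35.

2.48 : 19.72 : 62.81 : 100.00 : 79.61 : 25.35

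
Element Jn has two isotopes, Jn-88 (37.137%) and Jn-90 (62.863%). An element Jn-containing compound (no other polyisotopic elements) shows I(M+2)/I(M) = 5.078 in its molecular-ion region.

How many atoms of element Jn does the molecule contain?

3

For n independent Jn atoms, I(M+2)/I(M) = n · (abundance Jn-90) / (abundance Jn-88) = n · 0.62863/0.37137.
n = 5.078 × 0.37137/0.62863 = 3.00 ≈ 3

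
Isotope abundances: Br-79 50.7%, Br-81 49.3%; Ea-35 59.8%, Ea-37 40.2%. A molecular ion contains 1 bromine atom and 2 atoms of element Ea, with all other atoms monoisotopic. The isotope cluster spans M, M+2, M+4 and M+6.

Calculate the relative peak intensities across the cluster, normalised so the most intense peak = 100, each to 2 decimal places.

Bromine pattern (n=1): 0.5070 : 0.4930
Element Ea pattern (n=2): 0.357604 : 0.480792 : 0.161604
Convolve the two distributions (both contribute in 2-u steps):
  M: 0.5070×0.357604 = 0.181305
  M+2: 0.5070×0.480792 + 0.4930×0.357604 = 0.420060
  M+4: 0.5070×0.161604 + 0.4930×0.480792 = 0.318964
  M+6: 0.4930×0.161604 = 0.079671
Scale to base peak (0.420060) = 100: 43.16 : 100.00 : 75.93 : 18.97

43.16 : 100.00 : 75.93 : 18.97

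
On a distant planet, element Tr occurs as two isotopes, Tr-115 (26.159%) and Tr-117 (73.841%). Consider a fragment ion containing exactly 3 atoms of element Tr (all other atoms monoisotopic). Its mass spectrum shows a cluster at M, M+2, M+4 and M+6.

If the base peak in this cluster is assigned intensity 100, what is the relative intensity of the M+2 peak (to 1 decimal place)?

Binomial terms of (0.26159 + 0.73841)^3: M 0.0179, M+2 0.1516, M+4 0.4279, M+6 0.4026 → M+4 is the base peak.
P(M+4) = C(3,2) × 0.26159^1 × 0.73841^2 = 3 × 0.26159 × 0.54524933 = 0.427895 (base)
P(M+2) = C(3,1) × 0.26159^2 × 0.73841^1 = 3 × 0.06842933 × 0.73841 = 0.151587
Relative intensity = 0.151587 / 0.427895 × 100 = 35.4

35.4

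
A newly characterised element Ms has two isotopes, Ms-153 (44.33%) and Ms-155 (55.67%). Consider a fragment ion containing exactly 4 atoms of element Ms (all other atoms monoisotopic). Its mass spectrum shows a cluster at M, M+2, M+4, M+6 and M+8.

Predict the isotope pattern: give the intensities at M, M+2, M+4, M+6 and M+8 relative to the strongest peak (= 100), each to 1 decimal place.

10.6 : 53.1 : 100.0 : 83.7 : 26.3

The 4 Ms atoms are independent, so intensities follow the terms of (0.4433 + 0.5567)^4.
P(M) = 0.4433^4 = 0.038618
P(M+2) = 4 × 0.4433^3 × 0.5567^1 = 0.193988
P(M+4) = 6 × 0.4433^2 × 0.5567^2 = 0.365417
P(M+6) = 4 × 0.4433^1 × 0.5567^3 = 0.305930
P(M+8) = 0.5567^4 = 0.096047
The M+4 peak is largest (0.365417); scaling to 100 gives 10.6 : 53.1 : 100.0 : 83.7 : 26.3.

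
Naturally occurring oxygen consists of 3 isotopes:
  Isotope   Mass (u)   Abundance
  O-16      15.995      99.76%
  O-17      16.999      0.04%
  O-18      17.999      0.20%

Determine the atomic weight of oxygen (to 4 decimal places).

15.9994 u

Weight each isotope mass by its fractional abundance: 0.9976 × 15.995 + 0.0004 × 16.999 + 0.0020 × 17.999
= 15.95661 + 0.00680 + 0.03600 = 15.99941 u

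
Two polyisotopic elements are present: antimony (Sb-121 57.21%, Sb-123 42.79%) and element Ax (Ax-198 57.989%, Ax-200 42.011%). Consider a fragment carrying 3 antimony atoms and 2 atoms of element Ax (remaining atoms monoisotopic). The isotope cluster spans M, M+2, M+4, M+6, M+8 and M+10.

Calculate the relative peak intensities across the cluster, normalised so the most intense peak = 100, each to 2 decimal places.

18.33 : 67.70 : 100.00 : 73.85 : 27.26 : 4.03

Antimony pattern (n=3): 0.18724742 : 0.42015297 : 0.3142518 : 0.07834781
Element Ax pattern (n=2): 0.33627241 : 0.48723518 : 0.17649241
Convolve the two distributions (both contribute in 2-u steps):
  M: 0.18724742×0.33627241 = 0.062966
  M+2: 0.18724742×0.48723518 + 0.42015297×0.33627241 = 0.232519
  M+4: 0.18724742×0.17649241 + 0.42015297×0.48723518 + 0.3142518×0.33627241 = 0.343435
  M+6: 0.42015297×0.17649241 + 0.3142518×0.48723518 + 0.07834781×0.33627241 = 0.253615
  M+8: 0.3142518×0.17649241 + 0.07834781×0.48723518 = 0.093637
  M+10: 0.07834781×0.17649241 = 0.013828
Scale to base peak (0.343435) = 100: 18.33 : 67.70 : 100.00 : 73.85 : 27.26 : 4.03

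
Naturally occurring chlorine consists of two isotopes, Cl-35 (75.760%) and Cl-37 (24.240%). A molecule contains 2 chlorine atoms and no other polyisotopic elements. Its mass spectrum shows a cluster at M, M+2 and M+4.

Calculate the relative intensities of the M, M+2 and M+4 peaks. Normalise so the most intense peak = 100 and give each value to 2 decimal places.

100.00 : 63.99 : 10.24

Each Cl atom is independently Cl-35 (p = 0.75760) or Cl-37 (q = 0.24240); the cluster is the binomial expansion (p + q)^2.
P(M) = 0.75760^2 = 0.573958
P(M+2) = 2 × 0.75760^1 × 0.24240^1 = 0.367284
P(M+4) = 0.24240^2 = 0.058758
The M peak is largest (0.573958); scaling to 100 gives 100.00 : 63.99 : 10.24.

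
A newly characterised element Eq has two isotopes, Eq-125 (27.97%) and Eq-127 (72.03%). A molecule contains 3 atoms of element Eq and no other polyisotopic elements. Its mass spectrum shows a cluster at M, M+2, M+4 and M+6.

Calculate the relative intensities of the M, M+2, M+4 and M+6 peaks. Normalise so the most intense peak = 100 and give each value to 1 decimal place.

Each Eq atom is independently Eq-125 (p = 0.2797) or Eq-127 (q = 0.7203); the cluster is the binomial expansion (p + q)^3.
P(M) = 0.2797^3 = 0.021882
P(M+2) = 3 × 0.2797^2 × 0.7203^1 = 0.169052
P(M+4) = 3 × 0.2797^1 × 0.7203^2 = 0.435352
P(M+6) = 0.7203^3 = 0.373715
The M+4 peak is largest (0.435352); scaling to 100 gives 5.0 : 38.8 : 100.0 : 85.8.

5.0 : 38.8 : 100.0 : 85.8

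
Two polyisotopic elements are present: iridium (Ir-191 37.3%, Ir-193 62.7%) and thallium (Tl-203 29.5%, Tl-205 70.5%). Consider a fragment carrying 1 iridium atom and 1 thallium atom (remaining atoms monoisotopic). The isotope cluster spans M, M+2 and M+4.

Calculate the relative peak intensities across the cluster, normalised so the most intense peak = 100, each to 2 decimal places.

24.57 : 100.00 : 98.68

Iridium pattern (n=1): 0.3730 : 0.6270
Thallium pattern (n=1): 0.2950 : 0.7050
Convolve the two distributions (both contribute in 2-u steps):
  M: 0.3730×0.2950 = 0.110035
  M+2: 0.3730×0.7050 + 0.6270×0.2950 = 0.447930
  M+4: 0.6270×0.7050 = 0.442035
Scale to base peak (0.447930) = 100: 24.57 : 100.00 : 98.68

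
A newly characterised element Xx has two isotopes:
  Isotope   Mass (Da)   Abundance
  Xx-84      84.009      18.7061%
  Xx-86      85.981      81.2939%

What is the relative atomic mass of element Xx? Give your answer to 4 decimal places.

85.6121 Da

The abundance-weighted mean is 0.187061 × 84.009 + 0.812939 × 85.981
= 15.71481 + 69.89731 = 85.61212 Da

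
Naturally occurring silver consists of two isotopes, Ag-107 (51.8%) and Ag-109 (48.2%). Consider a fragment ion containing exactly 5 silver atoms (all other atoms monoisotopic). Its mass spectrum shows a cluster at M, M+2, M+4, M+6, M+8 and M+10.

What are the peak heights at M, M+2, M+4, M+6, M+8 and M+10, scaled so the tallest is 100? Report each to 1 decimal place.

Expanding (0.518 + 0.482)^5:
P(M) = 0.518^5 = 0.037295
P(M+2) = 5 × 0.518^4 × 0.482^1 = 0.173515
P(M+4) = 10 × 0.518^3 × 0.482^2 = 0.322911
P(M+6) = 10 × 0.518^2 × 0.482^3 = 0.300470
P(M+8) = 5 × 0.518^1 × 0.482^4 = 0.139794
P(M+10) = 0.482^5 = 0.026016
The M+4 peak is largest (0.322911); scaling to 100 gives 11.5 : 53.7 : 100.0 : 93.1 : 43.3 : 8.1.

11.5 : 53.7 : 100.0 : 93.1 : 43.3 : 8.1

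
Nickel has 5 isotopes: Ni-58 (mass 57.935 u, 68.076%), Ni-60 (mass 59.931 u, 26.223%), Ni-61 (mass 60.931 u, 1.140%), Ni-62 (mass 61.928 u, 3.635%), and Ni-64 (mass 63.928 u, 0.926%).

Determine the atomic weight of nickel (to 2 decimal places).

Average mass = Σ (abundance × isotope mass) = 0.68076 × 57.935 + 0.26223 × 59.931 + 0.01140 × 60.931 + 0.03635 × 61.928 + 0.00926 × 63.928
= 39.4398 + 15.7157 + 0.6946 + 2.2511 + 0.5920 = 58.6932 u

58.69 u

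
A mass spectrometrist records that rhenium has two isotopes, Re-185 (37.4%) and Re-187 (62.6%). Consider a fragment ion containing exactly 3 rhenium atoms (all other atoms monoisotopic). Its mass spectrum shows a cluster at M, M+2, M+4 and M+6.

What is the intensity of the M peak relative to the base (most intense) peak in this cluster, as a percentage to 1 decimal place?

Binomial terms of (0.374 + 0.626)^3: M 0.0523, M+2 0.2627, M+4 0.4397, M+6 0.2453 → M+4 is the base peak.
P(M+4) = C(3,2) × 0.374^1 × 0.626^2 = 3 × 0.3740 × 0.391876 = 0.439685 (base)
P(M) = C(3,0) × 0.374^3 × 0.626^0 = 1 × 0.05231362 × 1.0000 = 0.052314
Relative intensity = 0.052314 / 0.439685 × 100 = 11.9

11.9%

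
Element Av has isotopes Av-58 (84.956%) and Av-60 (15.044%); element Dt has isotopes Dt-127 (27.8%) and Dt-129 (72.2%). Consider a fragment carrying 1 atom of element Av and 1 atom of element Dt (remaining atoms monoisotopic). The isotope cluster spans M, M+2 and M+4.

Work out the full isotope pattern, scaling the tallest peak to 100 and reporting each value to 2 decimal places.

36.05 : 100.00 : 16.58

Element Av pattern (n=1): 0.84956 : 0.15044
Element Dt pattern (n=1): 0.2780 : 0.7220
Convolve the two distributions (both contribute in 2-u steps):
  M: 0.84956×0.2780 = 0.236178
  M+2: 0.84956×0.7220 + 0.15044×0.2780 = 0.655205
  M+4: 0.15044×0.7220 = 0.108618
Scale to base peak (0.655205) = 100: 36.05 : 100.00 : 16.58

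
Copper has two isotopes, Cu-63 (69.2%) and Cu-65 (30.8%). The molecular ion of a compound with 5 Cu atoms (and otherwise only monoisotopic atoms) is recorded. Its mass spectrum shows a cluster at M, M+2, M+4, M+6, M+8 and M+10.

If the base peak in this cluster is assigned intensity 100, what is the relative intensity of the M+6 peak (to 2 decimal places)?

39.62

Term probabilities: M 0.1587, M+2 0.3531, M+4 0.3144, M+6 0.1399, M+8 0.0311, M+10 0.0028. Base peak = M+2.
P(M+2) = C(5,1) × 0.692^4 × 0.308^1 = 5 × 0.22931073 × 0.3080 = 0.353139 (base)
P(M+6) = C(5,3) × 0.692^2 × 0.308^3 = 10 × 0.478864 × 0.02921811 = 0.139915
Relative intensity = 0.139915 / 0.353139 × 100 = 39.62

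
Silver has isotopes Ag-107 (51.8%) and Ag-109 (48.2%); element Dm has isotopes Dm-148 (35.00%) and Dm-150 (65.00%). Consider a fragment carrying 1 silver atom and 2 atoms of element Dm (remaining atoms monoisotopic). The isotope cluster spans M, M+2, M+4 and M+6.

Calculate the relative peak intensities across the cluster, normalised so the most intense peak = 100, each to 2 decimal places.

14.48 : 67.27 : 100.00 : 46.48

Silver pattern (n=1): 0.5180 : 0.4820
Element Dm pattern (n=2): 0.1225 : 0.4550 : 0.4225
Convolve the two distributions (both contribute in 2-u steps):
  M: 0.5180×0.1225 = 0.063455
  M+2: 0.5180×0.4550 + 0.4820×0.1225 = 0.294735
  M+4: 0.5180×0.4225 + 0.4820×0.4550 = 0.438165
  M+6: 0.4820×0.4225 = 0.203645
Scale to base peak (0.438165) = 100: 14.48 : 67.27 : 100.00 : 46.48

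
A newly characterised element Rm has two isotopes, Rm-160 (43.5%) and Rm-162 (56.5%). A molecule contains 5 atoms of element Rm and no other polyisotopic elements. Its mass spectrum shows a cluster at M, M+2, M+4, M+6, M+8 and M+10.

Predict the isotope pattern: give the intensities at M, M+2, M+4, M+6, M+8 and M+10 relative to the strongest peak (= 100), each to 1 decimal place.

4.6 : 29.6 : 77.0 : 100.0 : 64.9 : 16.9

Expanding (0.435 + 0.565)^5:
P(M) = 0.435^5 = 0.015576
P(M+2) = 5 × 0.435^4 × 0.565^1 = 0.101152
P(M+4) = 10 × 0.435^3 × 0.565^2 = 0.262763
P(M+6) = 10 × 0.435^2 × 0.565^3 = 0.341290
P(M+8) = 5 × 0.435^1 × 0.565^4 = 0.221643
P(M+10) = 0.565^5 = 0.057576
The M+6 peak is largest (0.341290); scaling to 100 gives 4.6 : 29.6 : 77.0 : 100.0 : 64.9 : 16.9.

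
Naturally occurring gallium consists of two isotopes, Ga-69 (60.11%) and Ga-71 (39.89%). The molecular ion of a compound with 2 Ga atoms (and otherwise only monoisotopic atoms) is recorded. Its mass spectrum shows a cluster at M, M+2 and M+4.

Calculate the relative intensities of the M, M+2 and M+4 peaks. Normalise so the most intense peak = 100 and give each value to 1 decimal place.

75.3 : 100.0 : 33.2

Expanding (0.6011 + 0.3989)^2:
P(M) = 0.6011^2 = 0.361321
P(M+2) = 2 × 0.6011^1 × 0.3989^1 = 0.479558
P(M+4) = 0.3989^2 = 0.159121
The M+2 peak is largest (0.479558); scaling to 100 gives 75.3 : 100.0 : 33.2.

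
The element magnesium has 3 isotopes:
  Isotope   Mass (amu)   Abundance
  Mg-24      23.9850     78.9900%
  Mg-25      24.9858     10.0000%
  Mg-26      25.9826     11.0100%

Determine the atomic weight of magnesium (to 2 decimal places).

24.31 amu

Weight each isotope mass by its fractional abundance: 0.789900 × 23.9850 + 0.100000 × 24.9858 + 0.110100 × 25.9826
= 18.94575 + 2.49858 + 2.86068 = 24.30501 amu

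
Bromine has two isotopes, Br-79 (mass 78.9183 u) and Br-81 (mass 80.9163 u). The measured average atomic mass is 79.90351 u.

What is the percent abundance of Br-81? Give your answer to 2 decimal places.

49.31%

Let x be the fractional abundance of Br-79; then Br-81 has abundance 1 − x.
78.9183·x + 80.9163·(1 − x) = 79.90351
(78.9183 − 80.9163)·x = 79.90351 − 80.9163
x = -1.01279 / -1.9980 = 0.50690 → 50.69% Br-79, 49.31% Br-81.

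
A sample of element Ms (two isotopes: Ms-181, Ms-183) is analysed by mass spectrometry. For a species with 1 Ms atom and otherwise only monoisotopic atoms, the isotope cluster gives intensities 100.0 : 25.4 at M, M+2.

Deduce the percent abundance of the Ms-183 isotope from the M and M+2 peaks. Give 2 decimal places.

20.26%

If p is the fraction of Ms that is Ms-181, then I(M+2)/I(M) = [C(1,1)·p^0·(1−p)] / p^1 = 1·(1−p)/p = 25.4/100.0 = 0.2540
(1−p)/p = 0.2540/1 = 0.2540  ⇒  p = 1/(1 + 0.2540) = 0.7974
Ms-181: 79.74%, Ms-183: 20.26%.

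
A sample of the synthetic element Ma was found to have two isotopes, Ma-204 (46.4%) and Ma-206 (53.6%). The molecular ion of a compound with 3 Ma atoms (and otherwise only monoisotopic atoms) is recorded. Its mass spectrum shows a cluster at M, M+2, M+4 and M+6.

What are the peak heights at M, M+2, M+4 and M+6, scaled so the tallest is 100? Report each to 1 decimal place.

Each Ma atom is independently Ma-204 (p = 0.464) or Ma-206 (q = 0.536); the cluster is the binomial expansion (p + q)^3.
P(M) = 0.464^3 = 0.099897
P(M+2) = 3 × 0.464^2 × 0.536^1 = 0.346196
P(M+4) = 3 × 0.464^1 × 0.536^2 = 0.399916
P(M+6) = 0.536^3 = 0.153991
The M+4 peak is largest (0.399916); scaling to 100 gives 25.0 : 86.6 : 100.0 : 38.5.

25.0 : 86.6 : 100.0 : 38.5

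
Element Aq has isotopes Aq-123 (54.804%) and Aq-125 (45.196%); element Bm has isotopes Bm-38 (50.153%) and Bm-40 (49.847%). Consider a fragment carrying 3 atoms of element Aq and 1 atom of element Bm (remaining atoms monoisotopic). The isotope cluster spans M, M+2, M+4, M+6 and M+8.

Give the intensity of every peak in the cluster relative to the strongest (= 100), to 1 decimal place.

22.2 : 77.1 : 100.0 : 57.5 : 12.4

Element Aq pattern (n=3): 0.16460263 : 0.40723563 : 0.33584084 : 0.09232089
Element Bm pattern (n=1): 0.50153 : 0.49847
Convolve the two distributions (both contribute in 2-u steps):
  M: 0.16460263×0.50153 = 0.082553
  M+2: 0.16460263×0.49847 + 0.40723563×0.50153 = 0.286290
  M+4: 0.40723563×0.49847 + 0.33584084×0.50153 = 0.371429
  M+6: 0.33584084×0.49847 + 0.09232089×0.50153 = 0.213708
  M+8: 0.09232089×0.49847 = 0.046019
Scale to base peak (0.371429) = 100: 22.2 : 77.1 : 100.0 : 57.5 : 12.4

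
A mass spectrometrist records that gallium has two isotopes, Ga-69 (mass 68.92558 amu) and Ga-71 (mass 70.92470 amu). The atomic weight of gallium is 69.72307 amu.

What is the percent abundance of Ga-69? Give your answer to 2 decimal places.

60.11%

With x = fraction of Ga-69 (so Ga-71 is 1 − x):
68.92558·x + 70.92470·(1 − x) = 69.72307
(68.92558 − 70.92470)·x = 69.72307 − 70.92470
x = -1.20163 / -1.99912 = 0.60108 → 60.11% Ga-69, 39.89% Ga-71.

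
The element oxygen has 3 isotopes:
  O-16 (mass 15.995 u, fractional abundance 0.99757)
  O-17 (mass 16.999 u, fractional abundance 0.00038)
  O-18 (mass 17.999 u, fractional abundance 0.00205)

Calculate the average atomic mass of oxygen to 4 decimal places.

Ar = Σ fᵢ·mᵢ = 0.99757 × 15.995 + 0.00038 × 16.999 + 0.00205 × 17.999
= 15.95613 + 0.00646 + 0.03690 = 15.99949 u

15.9995 u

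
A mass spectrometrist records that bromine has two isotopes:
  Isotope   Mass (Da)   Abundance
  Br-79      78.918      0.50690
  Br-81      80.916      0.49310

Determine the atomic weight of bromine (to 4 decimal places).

Weight each isotope mass by its fractional abundance: 0.50690 × 78.918 + 0.49310 × 80.916
= 40.00353 + 39.89968 = 79.90321 Da

79.9032 Da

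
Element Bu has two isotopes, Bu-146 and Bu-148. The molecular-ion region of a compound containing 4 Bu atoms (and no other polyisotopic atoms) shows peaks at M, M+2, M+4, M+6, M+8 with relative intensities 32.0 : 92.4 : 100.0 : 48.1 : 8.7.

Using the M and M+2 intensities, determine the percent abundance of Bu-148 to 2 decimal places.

41.92%

If p is the fraction of Bu that is Bu-146, then I(M+2)/I(M) = [C(4,1)·p^3·(1−p)] / p^4 = 4·(1−p)/p = 92.4/32.0 = 2.8875
(1−p)/p = 2.8875/4 = 0.7219  ⇒  p = 1/(1 + 0.7219) = 0.5808
Bu-146: 58.08%, Bu-148: 41.92%.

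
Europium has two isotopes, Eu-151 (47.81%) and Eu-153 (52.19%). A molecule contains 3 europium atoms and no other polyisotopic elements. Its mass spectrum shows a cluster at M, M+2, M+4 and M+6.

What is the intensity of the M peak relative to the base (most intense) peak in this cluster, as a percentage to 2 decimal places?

(0.4781 + 0.5219)^3 gives M 0.1093, M+2 0.3579, M+4 0.3907, M+6 0.1422; the largest is M+4.
P(M+4) = C(3,2) × 0.4781^1 × 0.5219^2 = 3 × 0.4781 × 0.27237961 = 0.390674 (base)
P(M) = C(3,0) × 0.4781^3 × 0.5219^0 = 1 × 0.10928391 × 1.0000 = 0.109284
Relative intensity = 0.109284 / 0.390674 × 100 = 27.97

27.97%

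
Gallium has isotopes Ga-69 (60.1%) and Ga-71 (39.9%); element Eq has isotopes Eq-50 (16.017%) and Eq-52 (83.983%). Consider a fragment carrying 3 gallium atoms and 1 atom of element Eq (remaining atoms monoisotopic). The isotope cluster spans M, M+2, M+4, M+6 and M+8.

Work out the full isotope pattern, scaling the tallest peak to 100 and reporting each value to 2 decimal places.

Gallium pattern (n=3): 0.2170818 : 0.4323576 : 0.2870394 : 0.0635212
Element Eq pattern (n=1): 0.16017 : 0.83983
Convolve the two distributions (both contribute in 2-u steps):
  M: 0.2170818×0.16017 = 0.034770
  M+2: 0.2170818×0.83983 + 0.4323576×0.16017 = 0.251563
  M+4: 0.4323576×0.83983 + 0.2870394×0.16017 = 0.409082
  M+6: 0.2870394×0.83983 + 0.0635212×0.16017 = 0.251238
  M+8: 0.0635212×0.83983 = 0.053347
Scale to base peak (0.409082) = 100: 8.50 : 61.49 : 100.00 : 61.42 : 13.04

8.50 : 61.49 : 100.00 : 61.42 : 13.04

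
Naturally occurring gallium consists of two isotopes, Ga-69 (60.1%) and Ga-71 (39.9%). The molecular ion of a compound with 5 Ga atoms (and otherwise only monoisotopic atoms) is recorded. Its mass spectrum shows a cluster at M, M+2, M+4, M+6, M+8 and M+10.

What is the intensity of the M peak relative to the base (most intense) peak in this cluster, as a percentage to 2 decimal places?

Binomial terms of (0.601 + 0.399)^5: M 0.0784, M+2 0.2603, M+4 0.3456, M+6 0.2294, M+8 0.0762, M+10 0.0101 → M+4 is the base peak.
P(M+4) = C(5,2) × 0.601^3 × 0.399^2 = 10 × 0.2170818 × 0.159201 = 0.345596 (base)
P(M) = C(5,0) × 0.601^5 × 0.399^0 = 1 × 0.07841016 × 1.0000 = 0.078410
Relative intensity = 0.078410 / 0.345596 × 100 = 22.69

22.69%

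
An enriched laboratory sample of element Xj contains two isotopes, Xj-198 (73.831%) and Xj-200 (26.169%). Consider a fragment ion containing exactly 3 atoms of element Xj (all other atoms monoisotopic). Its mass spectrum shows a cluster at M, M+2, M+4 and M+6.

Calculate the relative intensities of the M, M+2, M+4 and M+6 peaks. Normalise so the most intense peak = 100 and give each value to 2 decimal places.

Each Xj atom is independently Xj-198 (p = 0.73831) or Xj-200 (q = 0.26169); the cluster is the binomial expansion (p + q)^3.
P(M) = 0.73831^3 = 0.402454
P(M+2) = 3 × 0.73831^2 × 0.26169^1 = 0.427943
P(M+4) = 3 × 0.73831^1 × 0.26169^2 = 0.151682
P(M+6) = 0.26169^3 = 0.017921
The M+2 peak is largest (0.427943); scaling to 100 gives 94.04 : 100.00 : 35.44 : 4.19.

94.04 : 100.00 : 35.44 : 4.19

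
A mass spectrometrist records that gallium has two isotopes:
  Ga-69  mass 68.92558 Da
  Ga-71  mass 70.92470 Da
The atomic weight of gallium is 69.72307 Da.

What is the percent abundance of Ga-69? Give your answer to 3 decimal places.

60.108%

With x = fraction of Ga-69 (so Ga-71 is 1 − x):
68.92558·x + 70.92470·(1 − x) = 69.72307
(68.92558 − 70.92470)·x = 69.72307 − 70.92470
x = -1.20163 / -1.99912 = 0.60108 → 60.108% Ga-69, 39.892% Ga-71.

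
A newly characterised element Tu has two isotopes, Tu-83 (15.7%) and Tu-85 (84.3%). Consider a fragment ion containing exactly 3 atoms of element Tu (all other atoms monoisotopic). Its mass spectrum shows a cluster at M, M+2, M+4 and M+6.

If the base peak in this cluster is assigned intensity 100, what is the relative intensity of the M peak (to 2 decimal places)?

0.65

(0.157 + 0.843)^3 gives M 0.0039, M+2 0.0623, M+4 0.3347, M+6 0.5991; the largest is M+6.
P(M+6) = C(3,3) × 0.157^0 × 0.843^3 = 1 × 1.0000 × 0.59907711 = 0.599077 (base)
P(M) = C(3,0) × 0.157^3 × 0.843^0 = 1 × 0.00386989 × 1.0000 = 0.003870
Relative intensity = 0.003870 / 0.599077 × 100 = 0.65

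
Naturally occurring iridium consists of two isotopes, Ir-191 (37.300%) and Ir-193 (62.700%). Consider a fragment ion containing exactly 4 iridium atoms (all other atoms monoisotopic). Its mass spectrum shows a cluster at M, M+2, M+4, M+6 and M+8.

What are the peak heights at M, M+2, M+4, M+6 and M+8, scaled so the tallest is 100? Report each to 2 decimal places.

5.26 : 35.39 : 89.23 : 100.00 : 42.02

The 4 Ir atoms are independent, so intensities follow the terms of (0.37300 + 0.62700)^4.
P(M) = 0.37300^4 = 0.019357
P(M+2) = 4 × 0.37300^3 × 0.62700^1 = 0.130153
P(M+4) = 6 × 0.37300^2 × 0.62700^2 = 0.328174
P(M+6) = 4 × 0.37300^1 × 0.62700^3 = 0.367766
P(M+8) = 0.62700^4 = 0.154550
The M+6 peak is largest (0.367766); scaling to 100 gives 5.26 : 35.39 : 89.23 : 100.00 : 42.02.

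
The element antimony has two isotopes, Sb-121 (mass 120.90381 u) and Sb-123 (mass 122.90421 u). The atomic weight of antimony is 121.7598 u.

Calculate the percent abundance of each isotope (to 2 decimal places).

With x = fraction of Sb-121 (so Sb-123 is 1 − x):
120.90381·x + 122.90421·(1 − x) = 121.7598
(120.90381 − 122.90421)·x = 121.7598 − 122.90421
x = -1.14441 / -2.00040 = 0.57209 → 57.21% Sb-121, 42.79% Sb-123.

Sb-121: 57.21%, Sb-123: 42.79%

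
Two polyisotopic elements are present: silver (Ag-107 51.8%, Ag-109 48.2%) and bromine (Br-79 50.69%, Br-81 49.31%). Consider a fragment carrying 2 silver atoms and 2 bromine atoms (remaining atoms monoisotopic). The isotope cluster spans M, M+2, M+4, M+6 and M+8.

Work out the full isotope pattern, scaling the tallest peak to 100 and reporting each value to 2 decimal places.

18.41 : 70.07 : 100.00 : 63.42 : 15.08

Silver pattern (n=2): 0.268324 : 0.499352 : 0.232324
Bromine pattern (n=2): 0.25694761 : 0.49990478 : 0.24314761
Convolve the two distributions (both contribute in 2-u steps):
  M: 0.268324×0.25694761 = 0.068945
  M+2: 0.268324×0.49990478 + 0.499352×0.25694761 = 0.262444
  M+4: 0.268324×0.24314761 + 0.499352×0.49990478 + 0.232324×0.25694761 = 0.374566
  M+6: 0.499352×0.24314761 + 0.232324×0.49990478 = 0.237556
  M+8: 0.232324×0.24314761 = 0.056489
Scale to base peak (0.374566) = 100: 18.41 : 70.07 : 100.00 : 63.42 : 15.08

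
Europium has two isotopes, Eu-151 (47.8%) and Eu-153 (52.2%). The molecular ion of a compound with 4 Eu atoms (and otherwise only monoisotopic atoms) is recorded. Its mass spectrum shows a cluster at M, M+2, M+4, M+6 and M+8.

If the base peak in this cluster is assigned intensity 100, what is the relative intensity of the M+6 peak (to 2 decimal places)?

(0.478 + 0.522)^4 gives M 0.0522, M+2 0.2280, M+4 0.3735, M+6 0.2720, M+8 0.0742; the largest is M+4.
P(M+4) = C(4,2) × 0.478^2 × 0.522^2 = 6 × 0.228484 × 0.272484 = 0.373549 (base)
P(M+6) = C(4,3) × 0.478^1 × 0.522^3 = 4 × 0.4780 × 0.14223665 = 0.271956
Relative intensity = 0.271956 / 0.373549 × 100 = 72.80

72.80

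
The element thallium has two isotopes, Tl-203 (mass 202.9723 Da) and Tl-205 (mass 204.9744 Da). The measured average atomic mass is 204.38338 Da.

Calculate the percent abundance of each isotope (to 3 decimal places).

Tl-203: 29.520%, Tl-205: 70.480%

Let x be the fractional abundance of Tl-203; then Tl-205 has abundance 1 − x.
202.9723·x + 204.9744·(1 − x) = 204.38338
(202.9723 − 204.9744)·x = 204.38338 − 204.9744
x = -0.59102 / -2.0021 = 0.29520 → 29.520% Tl-203, 70.480% Tl-205.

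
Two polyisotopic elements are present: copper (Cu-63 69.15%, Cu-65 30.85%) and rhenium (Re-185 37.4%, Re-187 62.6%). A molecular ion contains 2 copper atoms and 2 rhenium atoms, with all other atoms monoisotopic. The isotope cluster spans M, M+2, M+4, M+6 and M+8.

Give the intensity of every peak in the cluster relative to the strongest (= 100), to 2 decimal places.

Copper pattern (n=2): 0.47817225 : 0.4266555 : 0.09517225
Rhenium pattern (n=2): 0.139876 : 0.468248 : 0.391876
Convolve the two distributions (both contribute in 2-u steps):
  M: 0.47817225×0.139876 = 0.066885
  M+2: 0.47817225×0.468248 + 0.4266555×0.139876 = 0.283582
  M+4: 0.47817225×0.391876 + 0.4266555×0.468248 + 0.09517225×0.139876 = 0.400477
  M+6: 0.4266555×0.391876 + 0.09517225×0.468248 = 0.211760
  M+8: 0.09517225×0.391876 = 0.037296
Scale to base peak (0.400477) = 100: 16.70 : 70.81 : 100.00 : 52.88 : 9.31

16.70 : 70.81 : 100.00 : 52.88 : 9.31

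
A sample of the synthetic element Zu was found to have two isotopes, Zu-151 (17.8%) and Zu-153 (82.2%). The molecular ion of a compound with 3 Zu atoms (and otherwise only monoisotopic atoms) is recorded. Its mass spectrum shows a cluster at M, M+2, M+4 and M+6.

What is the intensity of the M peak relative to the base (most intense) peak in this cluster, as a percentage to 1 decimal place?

1.0%

Term probabilities: M 0.0056, M+2 0.0781, M+4 0.3608, M+6 0.5554. Base peak = M+6.
P(M+6) = C(3,3) × 0.178^0 × 0.822^3 = 1 × 1.0000 × 0.55541225 = 0.555412 (base)
P(M) = C(3,0) × 0.178^3 × 0.822^0 = 1 × 0.00563975 × 1.0000 = 0.005640
Relative intensity = 0.005640 / 0.555412 × 100 = 1.0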